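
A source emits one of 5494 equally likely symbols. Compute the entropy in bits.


H = log2(n) = log2(5494) = 12.4236

12.4236 bits


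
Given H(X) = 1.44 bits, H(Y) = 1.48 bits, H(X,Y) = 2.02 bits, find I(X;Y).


I(X;Y) = H(X) + H(Y) - H(X,Y) = 1.44 + 1.48 - 2.02 = 0.9

0.9 bits


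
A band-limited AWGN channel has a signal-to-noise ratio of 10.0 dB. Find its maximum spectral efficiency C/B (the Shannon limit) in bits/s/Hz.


SNR_linear = 10^(10.0/10) = 10.0; C/B = log2(1 + SNR_linear) = log2(1 + 10.0) = 3.4594

3.4594 bits/s/Hz


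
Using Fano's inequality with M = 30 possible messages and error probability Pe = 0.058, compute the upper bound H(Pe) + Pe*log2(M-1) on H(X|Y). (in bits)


H(Pe) = -Pe*log2(Pe) - (1-Pe)*log2(1-Pe) = -0.058*log2(0.058) - 0.942*log2(0.942) = 0.238253 + 0.081201 = 0.3195. Pe*log2(M-1) = 0.058*log2(29) = 0.281763. Bound = H(Pe) + Pe*log2(M-1) = 0.238253 + 0.081201 + 0.281763 = 0.6012

0.6012 bits


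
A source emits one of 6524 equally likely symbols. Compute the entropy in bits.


H = log2(n) = log2(6524) = 12.6715

12.6715 bits


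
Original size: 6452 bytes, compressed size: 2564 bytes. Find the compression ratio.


Ratio = original / compressed = 6452 / 2564 = 2.5164

2.5164


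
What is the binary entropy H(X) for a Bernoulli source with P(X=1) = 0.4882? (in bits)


H = -p*log2(p) - (1-p)*log2(1-p). -0.4882*log2(0.4882) = 0.505021; -0.5118*log2(0.5118) = 0.494577. H = 0.505021 + 0.494577 = 0.9996

0.9996 bits


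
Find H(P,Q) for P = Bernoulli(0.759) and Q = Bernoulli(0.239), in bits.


H(P,Q) = -p*log2(q) - (1-p)*log2(1-q). -0.759*log2(0.239) = 1.567272; -0.241*log2(0.761) = 0.094962. H(P,Q) = 1.567272 + 0.094962 = 1.6622

1.6622 bits


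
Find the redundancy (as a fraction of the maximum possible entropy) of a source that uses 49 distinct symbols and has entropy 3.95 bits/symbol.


H_max = log2(K) = log2(49) = 5.6147 bits/symbol. Redundancy = 1 - H/H_max = 1 - 3.95/5.6147 = 1 - 0.7035 = 0.2965

0.2965


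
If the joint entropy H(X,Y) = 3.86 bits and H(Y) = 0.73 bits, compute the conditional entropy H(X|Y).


H(X|Y) = H(X,Y) - H(Y) = 3.86 - 0.73 = 3.13

3.13 bits


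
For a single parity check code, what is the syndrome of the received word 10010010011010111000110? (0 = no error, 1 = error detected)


Syndrome = XOR of all bits = 1 XOR 0 XOR 0 XOR 1 XOR 0 XOR 0 XOR 1 XOR 0 XOR 0 XOR 1 XOR 1 XOR 0 XOR 1 XOR 0 XOR 1 XOR 1 XOR 1 XOR 0 XOR 0 XOR 0 XOR 1 XOR 1 XOR 0 = 1

1


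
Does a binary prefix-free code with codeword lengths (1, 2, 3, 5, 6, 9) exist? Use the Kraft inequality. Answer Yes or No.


Kraft sum = sum(2^(-l_i)) = 0.9238, need <= 1. Result: satisfied (a binary prefix-free code with these lengths exists)

Yes


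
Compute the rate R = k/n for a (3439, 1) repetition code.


Rate = k/n = 1/3439

1/3439


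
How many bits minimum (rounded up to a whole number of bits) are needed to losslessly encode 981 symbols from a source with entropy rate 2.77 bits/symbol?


Minimum bits >= n * H = 981 * 2.77 = 2717.37, rounded up to a whole number of bits = 2718

2718 bits


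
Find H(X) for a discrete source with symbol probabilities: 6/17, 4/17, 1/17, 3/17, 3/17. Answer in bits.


H = -sum(p_i * log2(p_i)). Terms: -(6/17)*log2(6/17) = 0.530294; -(4/17)*log2(4/17) = 0.491168; -(1/17)*log2(1/17) = 0.240439; -(3/17)*log2(3/17) = 0.441618; -(3/17)*log2(3/17) = 0.441618. H = 0.530294 + 0.491168 + 0.240439 + 0.441618 + 0.441618 = 2.1451

2.1451 bits


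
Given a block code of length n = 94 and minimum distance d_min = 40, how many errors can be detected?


Detection capability = d_min - 1 = 40 - 1 = 39

39 errors


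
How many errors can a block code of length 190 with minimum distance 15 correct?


Correction capability = floor((d-1)/2) = floor((15-1)/2) = 7

7 errors


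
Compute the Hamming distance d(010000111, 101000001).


Count differing positions: ^ ^ ^ . . . ^ ^ . = 5 differences

5


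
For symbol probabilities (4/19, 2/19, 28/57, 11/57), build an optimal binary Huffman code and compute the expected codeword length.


Huffman construction (repeatedly merge the two least-probable nodes; each merge adds 1 bit to every symbol beneath it): 2/19 + 11/57 = 17/57; 4/19 + 17/57 = 29/57; 28/57 + 29/57 = 1. Resulting codeword lengths (in the order the probabilities were given): (2, 3, 1, 3). L_avg = sum(p_i * l_i) = 4/19*2 + 2/19*3 + 28/57*1 + 11/57*3 = 103/57 = 1.807

1.807 bits


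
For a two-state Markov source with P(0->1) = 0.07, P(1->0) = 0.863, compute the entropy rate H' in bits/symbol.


Stationary distribution: pi_0 = p10/(p01+p10) = 0.925, pi_1 = 0.075. Entropy rate H' = pi_0*H(p01) + pi_1*H(p10) = 0.925*0.3659 + 0.075*0.5763 = 0.3817

0.3817 bits/symbol


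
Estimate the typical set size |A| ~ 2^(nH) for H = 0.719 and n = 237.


log2|A_typical| = nH = 237 * 0.719 = 170.403, so |A_typical| ~ 2^170.403 = 1.979e+51

1.979e+51


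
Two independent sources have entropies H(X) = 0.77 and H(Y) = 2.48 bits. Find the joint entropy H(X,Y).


For independent variables, H(X,Y) = H(X) + H(Y) = 0.77 + 2.48 = 3.25

3.25 bits


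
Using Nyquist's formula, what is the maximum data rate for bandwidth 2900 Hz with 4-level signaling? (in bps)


Rate = 2 * B * log2(M) = 2 * 2900 * 2.0 = 11600.0

11600.0 bps


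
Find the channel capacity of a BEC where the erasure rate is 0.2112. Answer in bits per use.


C = 1 - epsilon = 1 - 0.2112 = 0.7888

0.7888 bits


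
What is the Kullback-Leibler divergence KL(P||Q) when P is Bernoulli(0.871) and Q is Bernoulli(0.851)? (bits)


KL = p*log2(p/q) + (1-p)*log2((1-p)/(1-q)) = 0.871*log2(0.871/0.851) + 0.129*log2(0.129/0.149) = 0.0024

0.0024 bits


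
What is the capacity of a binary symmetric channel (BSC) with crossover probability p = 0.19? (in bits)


H(p) = -p*log2(p) - (1-p)*log2(1-p) = -0.19*log2(0.19) - 0.81*log2(0.81) = 0.455226 + 0.246245 = 0.7015. C = 1 - H(p) = 1 - 0.7015 = 0.2985

0.2985 bits


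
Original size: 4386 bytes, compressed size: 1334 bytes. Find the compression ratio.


Ratio = original / compressed = 4386 / 1334 = 3.2879

3.2879


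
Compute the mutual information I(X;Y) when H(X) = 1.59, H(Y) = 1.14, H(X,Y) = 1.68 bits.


I(X;Y) = H(X) + H(Y) - H(X,Y) = 1.59 + 1.14 - 1.68 = 1.05

1.05 bits


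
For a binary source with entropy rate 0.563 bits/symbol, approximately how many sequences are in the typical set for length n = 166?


log2|A_typical| = nH = 166 * 0.563 = 93.458, so |A_typical| ~ 2^93.458 = 1.360e+28

1.360e+28


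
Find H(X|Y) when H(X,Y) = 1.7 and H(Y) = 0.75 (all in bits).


H(X|Y) = H(X,Y) - H(Y) = 1.7 - 0.75 = 0.95

0.95 bits


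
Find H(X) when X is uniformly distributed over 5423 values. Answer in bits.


H = log2(n) = log2(5423) = 12.4049

12.4049 bits


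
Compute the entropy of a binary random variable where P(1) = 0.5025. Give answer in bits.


H = -p*log2(p) - (1-p)*log2(1-p). -0.5025*log2(0.5025) = 0.498884; -0.4975*log2(0.4975) = 0.501098. H = 0.498884 + 0.501098 = 1.0

1.0 bits


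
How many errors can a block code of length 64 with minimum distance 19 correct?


Correction capability = floor((d-1)/2) = floor((19-1)/2) = 9

9 errors


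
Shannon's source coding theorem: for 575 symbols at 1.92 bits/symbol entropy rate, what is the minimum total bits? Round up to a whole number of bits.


Minimum bits >= n * H = 575 * 1.92 = 1104.0, rounded up to a whole number of bits = 1104

1104 bits


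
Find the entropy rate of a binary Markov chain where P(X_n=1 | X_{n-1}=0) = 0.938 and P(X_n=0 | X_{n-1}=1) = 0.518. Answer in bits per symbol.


Stationary distribution: pi_0 = p10/(p01+p10) = 0.3558, pi_1 = 0.6442. Entropy rate H' = pi_0*H(p01) + pi_1*H(p10) = 0.3558*0.3353 + 0.6442*0.9991 = 0.7629

0.7629 bits/symbol


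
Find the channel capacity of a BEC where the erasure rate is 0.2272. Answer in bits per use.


C = 1 - epsilon = 1 - 0.2272 = 0.7728

0.7728 bits


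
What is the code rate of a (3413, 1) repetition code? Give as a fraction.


Rate = k/n = 1/3413

1/3413


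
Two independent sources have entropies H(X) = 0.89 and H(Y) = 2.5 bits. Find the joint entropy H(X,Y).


For independent variables, H(X,Y) = H(X) + H(Y) = 0.89 + 2.5 = 3.39

3.39 bits


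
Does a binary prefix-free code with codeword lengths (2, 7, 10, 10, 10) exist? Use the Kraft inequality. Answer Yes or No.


Kraft sum = sum(2^(-l_i)) = 0.2607, need <= 1. Result: satisfied (a binary prefix-free code with these lengths exists)

Yes


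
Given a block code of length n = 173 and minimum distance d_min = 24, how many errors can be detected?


Detection capability = d_min - 1 = 24 - 1 = 23

23 errors


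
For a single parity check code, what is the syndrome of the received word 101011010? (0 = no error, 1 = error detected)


Syndrome = XOR of all bits = 1 XOR 0 XOR 1 XOR 0 XOR 1 XOR 1 XOR 0 XOR 1 XOR 0 = 1

1


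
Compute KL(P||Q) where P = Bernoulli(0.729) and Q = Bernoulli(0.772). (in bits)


KL = p*log2(p/q) + (1-p)*log2((1-p)/(1-q)) = 0.729*log2(0.729/0.772) + 0.271*log2(0.271/0.228) = 0.0073

0.0073 bits


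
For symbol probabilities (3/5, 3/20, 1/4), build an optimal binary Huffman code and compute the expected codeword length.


Huffman construction (repeatedly merge the two least-probable nodes; each merge adds 1 bit to every symbol beneath it): 3/20 + 1/4 = 2/5; 2/5 + 3/5 = 1. Resulting codeword lengths (in the order the probabilities were given): (1, 2, 2). L_avg = sum(p_i * l_i) = 3/5*1 + 3/20*2 + 1/4*2 = 7/5 = 1.4

1.4 bits


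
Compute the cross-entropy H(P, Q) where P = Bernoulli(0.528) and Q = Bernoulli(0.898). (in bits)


H(P,Q) = -p*log2(q) - (1-p)*log2(1-q). -0.528*log2(0.898) = 0.081952; -0.472*log2(0.102) = 1.554465. H(P,Q) = 0.081952 + 1.554465 = 1.6364

1.6364 bits


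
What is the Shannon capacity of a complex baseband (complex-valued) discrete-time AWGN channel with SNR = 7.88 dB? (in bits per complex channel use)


SNR_linear = 10^(7.88/10) = 6.1376; C = log2(1 + SNR_linear) = log2(1 + 6.1376) = 2.8354

2.8354 bits/channel use


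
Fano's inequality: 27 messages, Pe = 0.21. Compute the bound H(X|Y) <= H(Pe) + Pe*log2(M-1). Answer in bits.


H(Pe) = -Pe*log2(Pe) - (1-Pe)*log2(1-Pe) = -0.21*log2(0.21) - 0.79*log2(0.79) = 0.472823 + 0.268660 = 0.7415. Pe*log2(M-1) = 0.21*log2(26) = 0.987092. Bound = H(Pe) + Pe*log2(M-1) = 0.472823 + 0.268660 + 0.987092 = 1.7286

1.7286 bits


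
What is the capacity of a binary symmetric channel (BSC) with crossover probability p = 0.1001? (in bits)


H(p) = -p*log2(p) - (1-p)*log2(1-p) = -0.1001*log2(0.1001) - 0.8999*log2(0.8999) = 0.332381 + 0.136932 = 0.4693. C = 1 - H(p) = 1 - 0.4693 = 0.5307

0.5307 bits


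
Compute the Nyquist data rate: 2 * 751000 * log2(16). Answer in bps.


Rate = 2 * B * log2(M) = 2 * 751000 * 4.0 = 6008000.0

6008000.0 bps


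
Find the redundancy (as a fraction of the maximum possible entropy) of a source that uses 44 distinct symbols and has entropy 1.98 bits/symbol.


H_max = log2(K) = log2(44) = 5.4594 bits/symbol. Redundancy = 1 - H/H_max = 1 - 1.98/5.4594 = 1 - 0.3627 = 0.6373

0.6373


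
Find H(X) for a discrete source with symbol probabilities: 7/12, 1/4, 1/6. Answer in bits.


H = -sum(p_i * log2(p_i)). Terms: -(7/12)*log2(7/12) = 0.453604; -(1/4)*log2(1/4) = 0.500000; -(1/6)*log2(1/6) = 0.430827. H = 0.453604 + 0.500000 + 0.430827 = 1.3844

1.3844 bits


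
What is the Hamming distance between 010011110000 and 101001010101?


Count differing positions: ^ ^ ^ . ^ . ^ . . ^ . ^ = 7 differences

7


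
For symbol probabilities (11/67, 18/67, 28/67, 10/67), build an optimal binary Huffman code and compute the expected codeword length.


Huffman construction (repeatedly merge the two least-probable nodes; each merge adds 1 bit to every symbol beneath it): 10/67 + 11/67 = 21/67; 18/67 + 21/67 = 39/67; 28/67 + 39/67 = 1. Resulting codeword lengths (in the order the probabilities were given): (3, 2, 1, 3). L_avg = sum(p_i * l_i) = 11/67*3 + 18/67*2 + 28/67*1 + 10/67*3 = 127/67 = 1.8955

1.8955 bits


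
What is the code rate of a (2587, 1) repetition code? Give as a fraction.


Rate = k/n = 1/2587

1/2587


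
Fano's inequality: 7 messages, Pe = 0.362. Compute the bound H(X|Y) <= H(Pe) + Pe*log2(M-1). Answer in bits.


H(Pe) = -Pe*log2(Pe) - (1-Pe)*log2(1-Pe) = -0.362*log2(0.362) - 0.638*log2(0.638) = 0.530670 + 0.413661 = 0.9443. Pe*log2(M-1) = 0.362*log2(6) = 0.935756. Bound = H(Pe) + Pe*log2(M-1) = 0.530670 + 0.413661 + 0.935756 = 1.8801

1.8801 bits


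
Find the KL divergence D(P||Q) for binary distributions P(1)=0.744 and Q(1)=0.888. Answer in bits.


KL = p*log2(p/q) + (1-p)*log2((1-p)/(1-q)) = 0.744*log2(0.744/0.888) + 0.256*log2(0.256/0.112) = 0.1154

0.1154 bits


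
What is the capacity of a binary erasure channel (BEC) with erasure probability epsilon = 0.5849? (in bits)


C = 1 - epsilon = 1 - 0.5849 = 0.4151

0.4151 bits


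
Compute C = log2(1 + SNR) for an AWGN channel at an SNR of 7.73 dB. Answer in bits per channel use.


SNR_linear = 10^(7.73/10) = 5.9293; C = log2(1 + SNR_linear) = log2(1 + 5.9293) = 2.7927

2.7927 bits/channel use


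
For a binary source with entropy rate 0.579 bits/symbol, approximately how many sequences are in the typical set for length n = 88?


log2|A_typical| = nH = 88 * 0.579 = 50.952, so |A_typical| ~ 2^50.952 = 2.178e+15

2.178e+15


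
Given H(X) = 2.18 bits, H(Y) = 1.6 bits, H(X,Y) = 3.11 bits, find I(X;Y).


I(X;Y) = H(X) + H(Y) - H(X,Y) = 2.18 + 1.6 - 3.11 = 0.67

0.67 bits


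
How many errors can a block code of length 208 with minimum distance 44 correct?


Correction capability = floor((d-1)/2) = floor((44-1)/2) = 21

21 errors


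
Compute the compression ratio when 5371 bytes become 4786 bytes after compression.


Ratio = original / compressed = 5371 / 4786 = 1.1222

1.1222


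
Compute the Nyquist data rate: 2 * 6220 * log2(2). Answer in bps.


Rate = 2 * B * log2(M) = 2 * 6220 * 1.0 = 12440.0

12440.0 bps


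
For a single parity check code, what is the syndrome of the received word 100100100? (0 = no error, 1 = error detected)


Syndrome = XOR of all bits = 1 XOR 0 XOR 0 XOR 1 XOR 0 XOR 0 XOR 1 XOR 0 XOR 0 = 1

1


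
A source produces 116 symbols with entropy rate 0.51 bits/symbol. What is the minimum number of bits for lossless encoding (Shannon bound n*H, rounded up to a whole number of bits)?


Minimum bits >= n * H = 116 * 0.51 = 59.16, rounded up to a whole number of bits = 60

60 bits


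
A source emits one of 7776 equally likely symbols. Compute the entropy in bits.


H = log2(n) = log2(7776) = 12.9248

12.9248 bits


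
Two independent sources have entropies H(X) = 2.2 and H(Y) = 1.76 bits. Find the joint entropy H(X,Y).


For independent variables, H(X,Y) = H(X) + H(Y) = 2.2 + 1.76 = 3.96

3.96 bits


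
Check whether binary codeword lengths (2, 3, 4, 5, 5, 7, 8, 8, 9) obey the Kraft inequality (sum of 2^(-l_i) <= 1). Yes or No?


Kraft sum = sum(2^(-l_i)) = 0.5176, need <= 1. Result: satisfied (a binary prefix-free code with these lengths exists)

Yes


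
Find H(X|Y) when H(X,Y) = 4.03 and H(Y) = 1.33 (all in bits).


H(X|Y) = H(X,Y) - H(Y) = 4.03 - 1.33 = 2.7

2.7 bits


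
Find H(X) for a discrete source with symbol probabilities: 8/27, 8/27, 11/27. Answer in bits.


H = -sum(p_i * log2(p_i)). Terms: -(8/27)*log2(8/27) = 0.519967; -(8/27)*log2(8/27) = 0.519967; -(11/27)*log2(11/27) = 0.527778. H = 0.519967 + 0.519967 + 0.527778 = 1.5677

1.5677 bits


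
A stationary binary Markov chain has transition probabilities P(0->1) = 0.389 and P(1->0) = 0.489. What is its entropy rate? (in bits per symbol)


Stationary distribution: pi_0 = p10/(p01+p10) = 0.5569, pi_1 = 0.4431. Entropy rate H' = pi_0*H(p01) + pi_1*H(p10) = 0.5569*0.9642 + 0.4431*0.9997 = 0.9799

0.9799 bits/symbol


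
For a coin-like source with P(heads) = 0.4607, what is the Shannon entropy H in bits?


H = -p*log2(p) - (1-p)*log2(1-p). -0.4607*log2(0.4607) = 0.515109; -0.5393*log2(0.5393) = 0.480430. H = 0.515109 + 0.480430 = 0.9955

0.9955 bits


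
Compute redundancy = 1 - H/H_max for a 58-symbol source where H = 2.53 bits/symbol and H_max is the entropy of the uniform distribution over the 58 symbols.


H_max = log2(K) = log2(58) = 5.858 bits/symbol. Redundancy = 1 - H/H_max = 1 - 2.53/5.858 = 1 - 0.4319 = 0.5681

0.5681


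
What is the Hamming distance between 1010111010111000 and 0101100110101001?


Count differing positions: ^ ^ ^ ^ . ^ ^ ^ . . . ^ . . . ^ = 9 differences

9


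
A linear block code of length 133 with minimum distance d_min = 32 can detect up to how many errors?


Detection capability = d_min - 1 = 32 - 1 = 31

31 errors


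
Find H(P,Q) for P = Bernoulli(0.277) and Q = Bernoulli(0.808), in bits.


H(P,Q) = -p*log2(q) - (1-p)*log2(1-q). -0.277*log2(0.808) = 0.085198; -0.723*log2(0.192) = 1.721334. H(P,Q) = 0.085198 + 1.721334 = 1.8065

1.8065 bits


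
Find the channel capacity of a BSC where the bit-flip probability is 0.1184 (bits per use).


H(p) = -p*log2(p) - (1-p)*log2(1-p) = -0.1184*log2(0.1184) - 0.8816*log2(0.8816) = 0.364466 + 0.160278 = 0.5247. C = 1 - H(p) = 1 - 0.5247 = 0.4753

0.4753 bits


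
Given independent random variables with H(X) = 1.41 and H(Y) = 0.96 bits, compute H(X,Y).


For independent variables, H(X,Y) = H(X) + H(Y) = 1.41 + 0.96 = 2.37

2.37 bits


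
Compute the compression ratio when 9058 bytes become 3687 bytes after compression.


Ratio = original / compressed = 9058 / 3687 = 2.4567

2.4567


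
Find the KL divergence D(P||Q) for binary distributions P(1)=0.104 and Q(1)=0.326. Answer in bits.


KL = p*log2(p/q) + (1-p)*log2((1-p)/(1-q)) = 0.104*log2(0.104/0.326) + 0.896*log2(0.896/0.674) = 0.1966

0.1966 bits


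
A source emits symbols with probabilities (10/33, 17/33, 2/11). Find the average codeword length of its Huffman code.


Huffman construction (repeatedly merge the two least-probable nodes; each merge adds 1 bit to every symbol beneath it): 2/11 + 10/33 = 16/33; 16/33 + 17/33 = 1. Resulting codeword lengths (in the order the probabilities were given): (2, 1, 2). L_avg = sum(p_i * l_i) = 10/33*2 + 17/33*1 + 2/11*2 = 49/33 = 1.4848

1.4848 bits


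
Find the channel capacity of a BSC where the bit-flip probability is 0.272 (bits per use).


H(p) = -p*log2(p) - (1-p)*log2(1-p) = -0.272*log2(0.272) - 0.728*log2(0.728) = 0.510903 + 0.333416 = 0.8443. C = 1 - H(p) = 1 - 0.8443 = 0.1557

0.1557 bits


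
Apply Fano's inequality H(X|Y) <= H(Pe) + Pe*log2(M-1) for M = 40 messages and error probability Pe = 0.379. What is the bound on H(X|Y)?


H(Pe) = -Pe*log2(Pe) - (1-Pe)*log2(1-Pe) = -0.379*log2(0.379) - 0.621*log2(0.621) = 0.530498 + 0.426835 = 0.9573. Pe*log2(M-1) = 0.379*log2(39) = 2.003167. Bound = H(Pe) + Pe*log2(M-1) = 0.530498 + 0.426835 + 2.003167 = 2.9605

2.9605 bits


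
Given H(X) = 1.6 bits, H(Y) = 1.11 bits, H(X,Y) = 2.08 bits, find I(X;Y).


I(X;Y) = H(X) + H(Y) - H(X,Y) = 1.6 + 1.11 - 2.08 = 0.63

0.63 bits


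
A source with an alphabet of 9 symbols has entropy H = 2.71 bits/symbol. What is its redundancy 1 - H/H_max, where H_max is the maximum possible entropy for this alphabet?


H_max = log2(K) = log2(9) = 3.1699 bits/symbol. Redundancy = 1 - H/H_max = 1 - 2.71/3.1699 = 1 - 0.8549 = 0.1451

0.1451


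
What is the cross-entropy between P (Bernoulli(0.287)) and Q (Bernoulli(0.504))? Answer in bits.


H(P,Q) = -p*log2(q) - (1-p)*log2(1-q). -0.287*log2(0.504) = 0.283701; -0.713*log2(0.496) = 0.721262. H(P,Q) = 0.283701 + 0.721262 = 1.005

1.005 bits


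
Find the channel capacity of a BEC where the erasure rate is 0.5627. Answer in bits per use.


C = 1 - epsilon = 1 - 0.5627 = 0.4373

0.4373 bits


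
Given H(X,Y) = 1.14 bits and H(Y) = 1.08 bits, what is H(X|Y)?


H(X|Y) = H(X,Y) - H(Y) = 1.14 - 1.08 = 0.06

0.06 bits


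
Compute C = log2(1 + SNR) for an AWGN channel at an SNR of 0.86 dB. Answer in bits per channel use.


SNR_linear = 10^(0.86/10) = 1.219; C = log2(1 + SNR_linear) = log2(1 + 1.219) = 1.1499

1.1499 bits/channel use


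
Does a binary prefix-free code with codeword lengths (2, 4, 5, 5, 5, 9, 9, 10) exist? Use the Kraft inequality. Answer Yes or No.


Kraft sum = sum(2^(-l_i)) = 0.4111, need <= 1. Result: satisfied (a binary prefix-free code with these lengths exists)

Yes


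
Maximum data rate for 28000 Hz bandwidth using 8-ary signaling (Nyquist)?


Rate = 2 * B * log2(M) = 2 * 28000 * 3.0 = 168000.0

168000.0 bps


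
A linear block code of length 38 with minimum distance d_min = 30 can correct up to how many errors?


Correction capability = floor((d-1)/2) = floor((30-1)/2) = 14

14 errors


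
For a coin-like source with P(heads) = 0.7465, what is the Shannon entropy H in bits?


H = -p*log2(p) - (1-p)*log2(1-p). -0.7465*log2(0.7465) = 0.314863; -0.2535*log2(0.2535) = 0.501915. H = 0.314863 + 0.501915 = 0.8168

0.8168 bits


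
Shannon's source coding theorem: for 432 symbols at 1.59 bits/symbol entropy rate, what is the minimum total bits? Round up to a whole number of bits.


Minimum bits >= n * H = 432 * 1.59 = 686.88, rounded up to a whole number of bits = 687

687 bits


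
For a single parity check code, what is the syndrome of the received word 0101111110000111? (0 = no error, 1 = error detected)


Syndrome = XOR of all bits = 0 XOR 1 XOR 0 XOR 1 XOR 1 XOR 1 XOR 1 XOR 1 XOR 1 XOR 0 XOR 0 XOR 0 XOR 0 XOR 1 XOR 1 XOR 1 = 0

0


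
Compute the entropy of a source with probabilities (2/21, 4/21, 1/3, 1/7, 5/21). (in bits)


H = -sum(p_i * log2(p_i)). Terms: -(2/21)*log2(2/21) = 0.323078; -(4/21)*log2(4/21) = 0.455680; -(1/3)*log2(1/3) = 0.528321; -(1/7)*log2(1/7) = 0.401051; -(5/21)*log2(5/21) = 0.492950. H = 0.323078 + 0.455680 + 0.528321 + 0.401051 + 0.492950 = 2.2011

2.2011 bits


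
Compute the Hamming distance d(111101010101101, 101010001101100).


Count differing positions: . ^ . ^ ^ ^ . ^ ^ . . . . . ^ = 7 differences

7


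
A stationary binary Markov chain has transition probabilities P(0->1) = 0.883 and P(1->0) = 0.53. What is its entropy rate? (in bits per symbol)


Stationary distribution: pi_0 = p10/(p01+p10) = 0.3751, pi_1 = 0.6249. Entropy rate H' = pi_0*H(p01) + pi_1*H(p10) = 0.3751*0.5207 + 0.6249*0.9974 = 0.8186

0.8186 bits/symbol


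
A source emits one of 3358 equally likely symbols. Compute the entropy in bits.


H = log2(n) = log2(3358) = 11.7134

11.7134 bits


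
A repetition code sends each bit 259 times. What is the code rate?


Rate = k/n = 1/259

1/259


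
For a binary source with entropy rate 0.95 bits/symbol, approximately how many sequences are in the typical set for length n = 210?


log2|A_typical| = nH = 210 * 0.95 = 199.5, so |A_typical| ~ 2^199.5 = 1.136e+60

1.136e+60


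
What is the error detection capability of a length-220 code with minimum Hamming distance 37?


Detection capability = d_min - 1 = 37 - 1 = 36

36 errors


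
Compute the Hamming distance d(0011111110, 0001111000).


Count differing positions: . . ^ . . . . ^ ^ . = 3 differences

3


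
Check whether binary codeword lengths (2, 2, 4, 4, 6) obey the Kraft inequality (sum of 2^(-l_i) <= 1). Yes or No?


Kraft sum = sum(2^(-l_i)) = 0.6406, need <= 1. Result: satisfied (a binary prefix-free code with these lengths exists)

Yes


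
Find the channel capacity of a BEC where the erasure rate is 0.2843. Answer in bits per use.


C = 1 - epsilon = 1 - 0.2843 = 0.7157

0.7157 bits


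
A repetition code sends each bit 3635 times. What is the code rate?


Rate = k/n = 1/3635

1/3635


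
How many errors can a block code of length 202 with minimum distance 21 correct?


Correction capability = floor((d-1)/2) = floor((21-1)/2) = 10

10 errors


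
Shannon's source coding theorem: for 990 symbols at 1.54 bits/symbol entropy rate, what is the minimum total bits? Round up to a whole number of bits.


Minimum bits >= n * H = 990 * 1.54 = 1524.6, rounded up to a whole number of bits = 1525

1525 bits


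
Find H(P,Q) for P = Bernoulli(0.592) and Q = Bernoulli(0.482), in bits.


H(P,Q) = -p*log2(q) - (1-p)*log2(1-q). -0.592*log2(0.482) = 0.623314; -0.408*log2(0.518) = 0.387182. H(P,Q) = 0.623314 + 0.387182 = 1.0105

1.0105 bits


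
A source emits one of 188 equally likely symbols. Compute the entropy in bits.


H = log2(n) = log2(188) = 7.5546

7.5546 bits


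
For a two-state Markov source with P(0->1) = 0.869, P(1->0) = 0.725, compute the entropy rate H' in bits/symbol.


Stationary distribution: pi_0 = p10/(p01+p10) = 0.4548, pi_1 = 0.5452. Entropy rate H' = pi_0*H(p01) + pi_1*H(p10) = 0.4548*0.5602 + 0.5452*0.8485 = 0.7174

0.7174 bits/symbol


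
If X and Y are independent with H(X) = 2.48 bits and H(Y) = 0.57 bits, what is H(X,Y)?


For independent variables, H(X,Y) = H(X) + H(Y) = 2.48 + 0.57 = 3.05

3.05 bits


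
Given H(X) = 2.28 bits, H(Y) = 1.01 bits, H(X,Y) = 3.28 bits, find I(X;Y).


I(X;Y) = H(X) + H(Y) - H(X,Y) = 2.28 + 1.01 - 3.28 = 0.01

0.01 bits


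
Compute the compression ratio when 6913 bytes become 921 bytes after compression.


Ratio = original / compressed = 6913 / 921 = 7.506

7.506


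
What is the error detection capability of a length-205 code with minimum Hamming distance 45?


Detection capability = d_min - 1 = 45 - 1 = 44

44 errors


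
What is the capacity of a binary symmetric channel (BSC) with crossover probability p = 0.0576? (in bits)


H(p) = -p*log2(p) - (1-p)*log2(1-p) = -0.0576*log2(0.0576) - 0.9424*log2(0.9424) = 0.237185 + 0.080659 = 0.3178. C = 1 - H(p) = 1 - 0.3178 = 0.6822

0.6822 bits


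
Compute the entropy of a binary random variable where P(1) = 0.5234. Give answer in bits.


H = -p*log2(p) - (1-p)*log2(1-p). -0.5234*log2(0.5234) = 0.488863; -0.4766*log2(0.4766) = 0.509556. H = 0.488863 + 0.509556 = 0.9984

0.9984 bits


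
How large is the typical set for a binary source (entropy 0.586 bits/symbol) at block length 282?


log2|A_typical| = nH = 282 * 0.586 = 165.252, so |A_typical| ~ 2^165.252 = 5.569e+49

5.569e+49


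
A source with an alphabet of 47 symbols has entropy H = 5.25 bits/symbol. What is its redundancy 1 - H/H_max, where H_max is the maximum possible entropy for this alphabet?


H_max = log2(K) = log2(47) = 5.5546 bits/symbol. Redundancy = 1 - H/H_max = 1 - 5.25/5.5546 = 1 - 0.9452 = 0.0548

0.0548


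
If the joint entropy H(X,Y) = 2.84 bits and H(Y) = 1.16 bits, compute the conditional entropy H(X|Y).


H(X|Y) = H(X,Y) - H(Y) = 2.84 - 1.16 = 1.68

1.68 bits


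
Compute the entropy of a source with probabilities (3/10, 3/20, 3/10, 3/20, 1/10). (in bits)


H = -sum(p_i * log2(p_i)). Terms: -(3/10)*log2(3/10) = 0.521090; -(3/20)*log2(3/20) = 0.410545; -(3/10)*log2(3/10) = 0.521090; -(3/20)*log2(3/20) = 0.410545; -(1/10)*log2(1/10) = 0.332193. H = 0.521090 + 0.410545 + 0.521090 + 0.410545 + 0.332193 = 2.1955

2.1955 bits


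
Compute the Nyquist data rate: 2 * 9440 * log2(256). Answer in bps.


Rate = 2 * B * log2(M) = 2 * 9440 * 8.0 = 151040.0

151040.0 bps


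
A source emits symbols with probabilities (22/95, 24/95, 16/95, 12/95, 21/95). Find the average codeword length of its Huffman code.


Huffman construction (repeatedly merge the two least-probable nodes; each merge adds 1 bit to every symbol beneath it): 12/95 + 16/95 = 28/95; 21/95 + 22/95 = 43/95; 24/95 + 28/95 = 52/95; 43/95 + 52/95 = 1. Resulting codeword lengths (in the order the probabilities were given): (2, 2, 3, 3, 2). L_avg = sum(p_i * l_i) = 22/95*2 + 24/95*2 + 16/95*3 + 12/95*3 + 21/95*2 = 218/95 = 2.2947

2.2947 bits


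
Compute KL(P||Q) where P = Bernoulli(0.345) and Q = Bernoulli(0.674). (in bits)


KL = p*log2(p/q) + (1-p)*log2((1-p)/(1-q)) = 0.345*log2(0.345/0.674) + 0.655*log2(0.655/0.326) = 0.326

0.326 bits


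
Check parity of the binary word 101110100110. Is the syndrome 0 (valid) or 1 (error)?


Syndrome = XOR of all bits = 1 XOR 0 XOR 1 XOR 1 XOR 1 XOR 0 XOR 1 XOR 0 XOR 0 XOR 1 XOR 1 XOR 0 = 1

1


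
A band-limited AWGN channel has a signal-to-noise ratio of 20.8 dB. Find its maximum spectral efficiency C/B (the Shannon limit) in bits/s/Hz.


SNR_linear = 10^(20.8/10) = 120.2264; C/B = log2(1 + SNR_linear) = log2(1 + 120.2264) = 6.9216

6.9216 bits/s/Hz


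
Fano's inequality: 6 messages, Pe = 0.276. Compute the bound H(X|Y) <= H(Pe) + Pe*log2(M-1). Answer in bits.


H(Pe) = -Pe*log2(Pe) - (1-Pe)*log2(1-Pe) = -0.276*log2(0.276) - 0.724*log2(0.724) = 0.512604 + 0.337339 = 0.8499. Pe*log2(M-1) = 0.276*log2(5) = 0.640852. Bound = H(Pe) + Pe*log2(M-1) = 0.512604 + 0.337339 + 0.640852 = 1.4908

1.4908 bits


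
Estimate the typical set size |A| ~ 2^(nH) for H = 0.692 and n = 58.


log2|A_typical| = nH = 58 * 0.692 = 40.136, so |A_typical| ~ 2^40.136 = 1.208e+12

1.208e+12


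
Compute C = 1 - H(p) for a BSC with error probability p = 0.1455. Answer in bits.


H(p) = -p*log2(p) - (1-p)*log2(1-p) = -0.1455*log2(0.1455) - 0.8545*log2(0.8545) = 0.404622 + 0.193841 = 0.5985. C = 1 - H(p) = 1 - 0.5985 = 0.4015

0.4015 bits


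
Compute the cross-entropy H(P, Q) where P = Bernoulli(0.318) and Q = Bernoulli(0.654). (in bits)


H(P,Q) = -p*log2(q) - (1-p)*log2(1-q). -0.318*log2(0.654) = 0.194819; -0.682*log2(0.346) = 1.044248. H(P,Q) = 0.194819 + 1.044248 = 1.2391

1.2391 bits


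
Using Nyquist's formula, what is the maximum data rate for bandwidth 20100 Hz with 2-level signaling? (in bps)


Rate = 2 * B * log2(M) = 2 * 20100 * 1.0 = 40200.0

40200.0 bps


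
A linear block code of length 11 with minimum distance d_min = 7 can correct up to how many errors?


Correction capability = floor((d-1)/2) = floor((7-1)/2) = 3

3 errors


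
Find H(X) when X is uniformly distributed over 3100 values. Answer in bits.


H = log2(n) = log2(3100) = 11.5981

11.5981 bits


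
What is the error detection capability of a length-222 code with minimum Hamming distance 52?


Detection capability = d_min - 1 = 52 - 1 = 51

51 errors


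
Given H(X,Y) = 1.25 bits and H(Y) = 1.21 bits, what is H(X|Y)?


H(X|Y) = H(X,Y) - H(Y) = 1.25 - 1.21 = 0.04

0.04 bits


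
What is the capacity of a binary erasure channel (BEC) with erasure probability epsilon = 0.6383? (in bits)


C = 1 - epsilon = 1 - 0.6383 = 0.3617

0.3617 bits


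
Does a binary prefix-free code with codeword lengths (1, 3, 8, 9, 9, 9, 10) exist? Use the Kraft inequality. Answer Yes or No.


Kraft sum = sum(2^(-l_i)) = 0.6357, need <= 1. Result: satisfied (a binary prefix-free code with these lengths exists)

Yes


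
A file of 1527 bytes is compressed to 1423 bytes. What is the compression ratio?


Ratio = original / compressed = 1527 / 1423 = 1.0731

1.0731


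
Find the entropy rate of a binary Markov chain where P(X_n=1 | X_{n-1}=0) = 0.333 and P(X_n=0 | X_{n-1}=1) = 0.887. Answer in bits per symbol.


Stationary distribution: pi_0 = p10/(p01+p10) = 0.727, pi_1 = 0.273. Entropy rate H' = pi_0*H(p01) + pi_1*H(p10) = 0.727*0.918 + 0.273*0.5089 = 0.8063

0.8063 bits/symbol


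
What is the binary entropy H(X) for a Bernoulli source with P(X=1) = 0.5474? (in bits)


H = -p*log2(p) - (1-p)*log2(1-p). -0.5474*log2(0.5474) = 0.475873; -0.4526*log2(0.4526) = 0.517635. H = 0.475873 + 0.517635 = 0.9935

0.9935 bits


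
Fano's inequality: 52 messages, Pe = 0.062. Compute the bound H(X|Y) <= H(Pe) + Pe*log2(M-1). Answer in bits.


H(Pe) = -Pe*log2(Pe) - (1-Pe)*log2(1-Pe) = -0.062*log2(0.062) - 0.938*log2(0.938) = 0.248718 + 0.086615 = 0.3353. Pe*log2(M-1) = 0.062*log2(51) = 0.351690. Bound = H(Pe) + Pe*log2(M-1) = 0.248718 + 0.086615 + 0.351690 = 0.687

0.687 bits


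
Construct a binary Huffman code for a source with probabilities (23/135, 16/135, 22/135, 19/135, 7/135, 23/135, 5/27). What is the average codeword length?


Huffman construction (repeatedly merge the two least-probable nodes; each merge adds 1 bit to every symbol beneath it): 7/135 + 16/135 = 23/135; 19/135 + 22/135 = 41/135; 23/135 + 23/135 = 46/135; 23/135 + 5/27 = 16/45; 41/135 + 46/135 = 29/45; 16/45 + 29/45 = 1. Resulting codeword lengths (in the order the probabilities were given): (3, 3, 3, 3, 3, 3, 2). L_avg = sum(p_i * l_i) = 23/135*3 + 16/135*3 + 22/135*3 + 19/135*3 + 7/135*3 + 23/135*3 + 5/27*2 = 76/27 = 2.8148

2.8148 bits


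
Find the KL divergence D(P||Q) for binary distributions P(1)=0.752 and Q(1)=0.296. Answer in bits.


KL = p*log2(p/q) + (1-p)*log2((1-p)/(1-q)) = 0.752*log2(0.752/0.296) + 0.248*log2(0.248/0.704) = 0.6382

0.6382 bits


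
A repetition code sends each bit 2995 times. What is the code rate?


Rate = k/n = 1/2995

1/2995


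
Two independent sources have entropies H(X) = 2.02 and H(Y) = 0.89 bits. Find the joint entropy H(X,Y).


For independent variables, H(X,Y) = H(X) + H(Y) = 2.02 + 0.89 = 2.91

2.91 bits


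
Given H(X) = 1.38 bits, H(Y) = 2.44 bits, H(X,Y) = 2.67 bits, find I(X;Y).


I(X;Y) = H(X) + H(Y) - H(X,Y) = 1.38 + 2.44 - 2.67 = 1.15

1.15 bits


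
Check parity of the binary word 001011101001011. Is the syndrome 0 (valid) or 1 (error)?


Syndrome = XOR of all bits = 0 XOR 0 XOR 1 XOR 0 XOR 1 XOR 1 XOR 1 XOR 0 XOR 1 XOR 0 XOR 0 XOR 1 XOR 0 XOR 1 XOR 1 = 0

0


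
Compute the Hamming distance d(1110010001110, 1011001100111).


Count differing positions: . ^ . ^ . ^ ^ ^ . ^ . . ^ = 7 differences

7


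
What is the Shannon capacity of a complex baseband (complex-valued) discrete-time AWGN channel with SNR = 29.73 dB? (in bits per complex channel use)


SNR_linear = 10^(29.73/10) = 939.7233; C = log2(1 + SNR_linear) = log2(1 + 939.7233) = 9.8776

9.8776 bits/channel use


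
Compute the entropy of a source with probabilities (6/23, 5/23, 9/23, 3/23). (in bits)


H = -sum(p_i * log2(p_i)). Terms: -(6/23)*log2(6/23) = 0.505722; -(5/23)*log2(5/23) = 0.478616; -(9/23)*log2(9/23) = 0.529684; -(3/23)*log2(3/23) = 0.383296. H = 0.505722 + 0.478616 + 0.529684 + 0.383296 = 1.8973

1.8973 bits


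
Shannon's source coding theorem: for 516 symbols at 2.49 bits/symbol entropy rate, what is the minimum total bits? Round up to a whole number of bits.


Minimum bits >= n * H = 516 * 2.49 = 1284.84, rounded up to a whole number of bits = 1285

1285 bits


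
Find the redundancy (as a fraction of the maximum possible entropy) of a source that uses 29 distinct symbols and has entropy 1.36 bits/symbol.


H_max = log2(K) = log2(29) = 4.858 bits/symbol. Redundancy = 1 - H/H_max = 1 - 1.36/4.858 = 1 - 0.28 = 0.72

0.72


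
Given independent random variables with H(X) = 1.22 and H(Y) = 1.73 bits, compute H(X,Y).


For independent variables, H(X,Y) = H(X) + H(Y) = 1.22 + 1.73 = 2.95

2.95 bits


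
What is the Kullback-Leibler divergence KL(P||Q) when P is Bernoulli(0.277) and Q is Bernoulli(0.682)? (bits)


KL = p*log2(p/q) + (1-p)*log2((1-p)/(1-q)) = 0.277*log2(0.277/0.682) + 0.723*log2(0.723/0.318) = 0.4967

0.4967 bits


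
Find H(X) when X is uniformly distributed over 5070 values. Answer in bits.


H = log2(n) = log2(5070) = 12.3078

12.3078 bits


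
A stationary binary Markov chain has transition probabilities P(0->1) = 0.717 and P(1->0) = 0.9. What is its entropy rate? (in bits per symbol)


Stationary distribution: pi_0 = p10/(p01+p10) = 0.5566, pi_1 = 0.4434. Entropy rate H' = pi_0*H(p01) + pi_1*H(p10) = 0.5566*0.8595 + 0.4434*0.469 = 0.6863

0.6863 bits/symbol


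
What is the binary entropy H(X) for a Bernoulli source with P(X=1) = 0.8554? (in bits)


H = -p*log2(p) - (1-p)*log2(1-p). -0.8554*log2(0.8554) = 0.192746; -0.1446*log2(0.1446) = 0.403414. H = 0.192746 + 0.403414 = 0.5962

0.5962 bits


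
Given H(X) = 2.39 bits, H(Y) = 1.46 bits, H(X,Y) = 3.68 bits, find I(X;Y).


I(X;Y) = H(X) + H(Y) - H(X,Y) = 2.39 + 1.46 - 3.68 = 0.17

0.17 bits


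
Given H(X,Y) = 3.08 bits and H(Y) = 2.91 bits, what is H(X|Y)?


H(X|Y) = H(X,Y) - H(Y) = 3.08 - 2.91 = 0.17

0.17 bits


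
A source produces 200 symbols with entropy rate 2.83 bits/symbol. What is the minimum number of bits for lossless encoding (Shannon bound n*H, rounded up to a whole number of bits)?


Minimum bits >= n * H = 200 * 2.83 = 566.0, rounded up to a whole number of bits = 566

566 bits


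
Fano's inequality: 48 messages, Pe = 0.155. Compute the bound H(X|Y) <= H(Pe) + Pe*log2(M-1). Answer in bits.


H(Pe) = -Pe*log2(Pe) - (1-Pe)*log2(1-Pe) = -0.155*log2(0.155) - 0.845*log2(0.845) = 0.416897 + 0.205315 = 0.6222. Pe*log2(M-1) = 0.155*log2(47) = 0.860961. Bound = H(Pe) + Pe*log2(M-1) = 0.416897 + 0.205315 + 0.860961 = 1.4832

1.4832 bits


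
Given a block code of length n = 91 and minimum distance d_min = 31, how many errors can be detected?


Detection capability = d_min - 1 = 31 - 1 = 30

30 errors


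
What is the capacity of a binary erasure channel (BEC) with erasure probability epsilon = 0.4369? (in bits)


C = 1 - epsilon = 1 - 0.4369 = 0.5631

0.5631 bits


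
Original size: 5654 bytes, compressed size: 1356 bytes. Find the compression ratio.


Ratio = original / compressed = 5654 / 1356 = 4.1696

4.1696


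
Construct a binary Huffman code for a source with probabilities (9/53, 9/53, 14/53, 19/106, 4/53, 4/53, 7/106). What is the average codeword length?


Huffman construction (repeatedly merge the two least-probable nodes; each merge adds 1 bit to every symbol beneath it): 7/106 + 4/53 = 15/106; 4/53 + 15/106 = 23/106; 9/53 + 9/53 = 18/53; 19/106 + 23/106 = 21/53; 14/53 + 18/53 = 32/53; 21/53 + 32/53 = 1. Resulting codeword lengths (in the order the probabilities were given): (3, 3, 2, 2, 4, 3, 4). L_avg = sum(p_i * l_i) = 9/53*3 + 9/53*3 + 14/53*2 + 19/106*2 + 4/53*4 + 4/53*3 + 7/106*4 = 143/53 = 2.6981

2.6981 bits


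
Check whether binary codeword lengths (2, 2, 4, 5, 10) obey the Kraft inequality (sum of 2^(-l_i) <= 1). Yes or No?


Kraft sum = sum(2^(-l_i)) = 0.5947, need <= 1. Result: satisfied (a binary prefix-free code with these lengths exists)

Yes


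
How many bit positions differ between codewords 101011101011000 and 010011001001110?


Count differing positions: ^ ^ ^ . . . ^ . . . ^ . ^ ^ . = 7 differences

7


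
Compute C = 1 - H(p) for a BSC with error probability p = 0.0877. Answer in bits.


H(p) = -p*log2(p) - (1-p)*log2(1-p) = -0.0877*log2(0.0877) - 0.9123*log2(0.9123) = 0.307939 + 0.120807 = 0.4287. C = 1 - H(p) = 1 - 0.4287 = 0.5713

0.5713 bits


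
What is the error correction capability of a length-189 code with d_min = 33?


Correction capability = floor((d-1)/2) = floor((33-1)/2) = 16

16 errors


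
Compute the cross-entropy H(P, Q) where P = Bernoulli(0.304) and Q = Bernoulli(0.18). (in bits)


H(P,Q) = -p*log2(q) - (1-p)*log2(1-q). -0.304*log2(0.18) = 0.752075; -0.696*log2(0.82) = 0.199268. H(P,Q) = 0.752075 + 0.199268 = 0.9513

0.9513 bits


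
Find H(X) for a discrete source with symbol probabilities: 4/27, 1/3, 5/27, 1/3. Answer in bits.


H = -sum(p_i * log2(p_i)). Terms: -(4/27)*log2(4/27) = 0.408131; -(1/3)*log2(1/3) = 0.528321; -(5/27)*log2(5/27) = 0.450548; -(1/3)*log2(1/3) = 0.528321. H = 0.408131 + 0.528321 + 0.450548 + 0.528321 = 1.9153

1.9153 bits


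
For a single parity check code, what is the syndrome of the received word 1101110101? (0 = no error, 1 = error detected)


Syndrome = XOR of all bits = 1 XOR 1 XOR 0 XOR 1 XOR 1 XOR 1 XOR 0 XOR 1 XOR 0 XOR 1 = 1

1


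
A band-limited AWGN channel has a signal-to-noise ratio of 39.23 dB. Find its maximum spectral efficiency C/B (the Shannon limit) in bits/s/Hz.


SNR_linear = 10^(39.23/10) = 8375.2928; C/B = log2(1 + SNR_linear) = log2(1 + 8375.2928) = 13.0321

13.0321 bits/s/Hz
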